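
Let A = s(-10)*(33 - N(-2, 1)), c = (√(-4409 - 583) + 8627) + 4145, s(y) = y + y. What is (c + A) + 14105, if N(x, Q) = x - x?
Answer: 26217 + 8*I*√78 ≈ 26217.0 + 70.654*I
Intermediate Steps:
s(y) = 2*y
N(x, Q) = 0
c = 12772 + 8*I*√78 (c = (√(-4992) + 8627) + 4145 = (8*I*√78 + 8627) + 4145 = (8627 + 8*I*√78) + 4145 = 12772 + 8*I*√78 ≈ 12772.0 + 70.654*I)
A = -660 (A = (2*(-10))*(33 - 1*0) = -20*(33 + 0) = -20*33 = -660)
(c + A) + 14105 = ((12772 + 8*I*√78) - 660) + 14105 = (12112 + 8*I*√78) + 14105 = 26217 + 8*I*√78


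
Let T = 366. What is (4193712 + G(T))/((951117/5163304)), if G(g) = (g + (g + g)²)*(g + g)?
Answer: 682734724424256/317039 ≈ 2.1535e+9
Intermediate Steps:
G(g) = 2*g*(g + 4*g²) (G(g) = (g + (2*g)²)*(2*g) = (g + 4*g²)*(2*g) = 2*g*(g + 4*g²))
(4193712 + G(T))/((951117/5163304)) = (4193712 + 366²*(2 + 8*366))/((951117/5163304)) = (4193712 + 133956*(2 + 2928))/((951117*(1/5163304))) = (4193712 + 133956*2930)/(951117/5163304) = (4193712 + 392491080)*(5163304/951117) = 396684792*(5163304/951117) = 682734724424256/317039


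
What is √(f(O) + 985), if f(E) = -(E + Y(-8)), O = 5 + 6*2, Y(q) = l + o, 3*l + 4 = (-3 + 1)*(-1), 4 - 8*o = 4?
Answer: √8718/3 ≈ 31.123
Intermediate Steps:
o = 0 (o = ½ - ⅛*4 = ½ - ½ = 0)
l = -⅔ (l = -4/3 + ((-3 + 1)*(-1))/3 = -4/3 + (-2*(-1))/3 = -4/3 + (⅓)*2 = -4/3 + ⅔ = -⅔ ≈ -0.66667)
Y(q) = -⅔ (Y(q) = -⅔ + 0 = -⅔)
O = 17 (O = 5 + 12 = 17)
f(E) = ⅔ - E (f(E) = -(E - ⅔) = -(-⅔ + E) = ⅔ - E)
√(f(O) + 985) = √((⅔ - 1*17) + 985) = √((⅔ - 17) + 985) = √(-49/3 + 985) = √(2906/3) = √8718/3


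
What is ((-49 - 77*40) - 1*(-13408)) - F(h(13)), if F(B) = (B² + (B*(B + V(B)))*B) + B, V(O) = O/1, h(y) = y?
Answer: 5703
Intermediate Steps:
V(O) = O (V(O) = O*1 = O)
F(B) = B + B² + 2*B³ (F(B) = (B² + (B*(B + B))*B) + B = (B² + (B*(2*B))*B) + B = (B² + (2*B²)*B) + B = (B² + 2*B³) + B = B + B² + 2*B³)
((-49 - 77*40) - 1*(-13408)) - F(h(13)) = ((-49 - 77*40) - 1*(-13408)) - 13*(1 + 13 + 2*13²) = ((-49 - 3080) + 13408) - 13*(1 + 13 + 2*169) = (-3129 + 13408) - 13*(1 + 13 + 338) = 10279 - 13*352 = 10279 - 1*4576 = 10279 - 4576 = 5703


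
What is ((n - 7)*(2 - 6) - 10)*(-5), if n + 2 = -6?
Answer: -250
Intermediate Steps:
n = -8 (n = -2 - 6 = -8)
((n - 7)*(2 - 6) - 10)*(-5) = ((-8 - 7)*(2 - 6) - 10)*(-5) = (-15*(-4) - 10)*(-5) = (60 - 10)*(-5) = 50*(-5) = -250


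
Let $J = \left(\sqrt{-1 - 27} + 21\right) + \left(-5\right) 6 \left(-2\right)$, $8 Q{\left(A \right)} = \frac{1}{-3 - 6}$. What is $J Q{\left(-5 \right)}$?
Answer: $- \frac{9}{8} - \frac{i \sqrt{7}}{36} \approx -1.125 - 0.073493 i$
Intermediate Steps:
$Q{\left(A \right)} = - \frac{1}{72}$ ($Q{\left(A \right)} = \frac{1}{8 \left(-3 - 6\right)} = \frac{1}{8 \left(-9\right)} = \frac{1}{8} \left(- \frac{1}{9}\right) = - \frac{1}{72}$)
$J = 81 + 2 i \sqrt{7}$ ($J = \left(\sqrt{-28} + 21\right) - -60 = \left(2 i \sqrt{7} + 21\right) + 60 = \left(21 + 2 i \sqrt{7}\right) + 60 = 81 + 2 i \sqrt{7} \approx 81.0 + 5.2915 i$)
$J Q{\left(-5 \right)} = \left(81 + 2 i \sqrt{7}\right) \left(- \frac{1}{72}\right) = - \frac{9}{8} - \frac{i \sqrt{7}}{36}$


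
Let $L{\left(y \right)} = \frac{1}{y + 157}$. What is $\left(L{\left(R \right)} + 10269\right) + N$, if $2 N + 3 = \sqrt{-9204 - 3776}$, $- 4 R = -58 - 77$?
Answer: $\frac{15668213}{1526} + i \sqrt{3245} \approx 10268.0 + 56.965 i$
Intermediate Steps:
$R = \frac{135}{4}$ ($R = - \frac{-58 - 77}{4} = \left(- \frac{1}{4}\right) \left(-135\right) = \frac{135}{4} \approx 33.75$)
$L{\left(y \right)} = \frac{1}{157 + y}$
$N = - \frac{3}{2} + i \sqrt{3245}$ ($N = - \frac{3}{2} + \frac{\sqrt{-9204 - 3776}}{2} = - \frac{3}{2} + \frac{\sqrt{-12980}}{2} = - \frac{3}{2} + \frac{2 i \sqrt{3245}}{2} = - \frac{3}{2} + i \sqrt{3245} \approx -1.5 + 56.965 i$)
$\left(L{\left(R \right)} + 10269\right) + N = \left(\frac{1}{157 + \frac{135}{4}} + 10269\right) - \left(\frac{3}{2} - i \sqrt{3245}\right) = \left(\frac{1}{\frac{763}{4}} + 10269\right) - \left(\frac{3}{2} - i \sqrt{3245}\right) = \left(\frac{4}{763} + 10269\right) - \left(\frac{3}{2} - i \sqrt{3245}\right) = \frac{7835251}{763} - \left(\frac{3}{2} - i \sqrt{3245}\right) = \frac{15668213}{1526} + i \sqrt{3245}$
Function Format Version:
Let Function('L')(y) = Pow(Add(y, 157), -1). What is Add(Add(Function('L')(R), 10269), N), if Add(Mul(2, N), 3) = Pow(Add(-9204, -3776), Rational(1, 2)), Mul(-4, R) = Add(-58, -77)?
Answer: Add(Rational(15668213, 1526), Mul(I, Pow(3245, Rational(1, 2)))) ≈ Add(10268., Mul(56.965, I))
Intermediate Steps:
R = Rational(135, 4) (R = Mul(Rational(-1, 4), Add(-58, -77)) = Mul(Rational(-1, 4), -135) = Rational(135, 4) ≈ 33.750)
Function('L')(y) = Pow(Add(157, y), -1)
N = Add(Rational(-3, 2), Mul(I, Pow(3245, Rational(1, 2)))) (N = Add(Rational(-3, 2), Mul(Rational(1, 2), Pow(Add(-9204, -3776), Rational(1, 2)))) = Add(Rational(-3, 2), Mul(Rational(1, 2), Pow(-12980, Rational(1, 2)))) = Add(Rational(-3, 2), Mul(Rational(1, 2), Mul(2, I, Pow(3245, Rational(1, 2))))) = Add(Rational(-3, 2), Mul(I, Pow(3245, Rational(1, 2)))) ≈ Add(-1.5000, Mul(56.965, I)))
Add(Add(Function('L')(R), 10269), N) = Add(Add(Pow(Add(157, Rational(135, 4)), -1), 10269), Add(Rational(-3, 2), Mul(I, Pow(3245, Rational(1, 2))))) = Add(Add(Pow(Rational(763, 4), -1), 10269), Add(Rational(-3, 2), Mul(I, Pow(3245, Rational(1, 2))))) = Add(Add(Rational(4, 763), 10269), Add(Rational(-3, 2), Mul(I, Pow(3245, Rational(1, 2))))) = Add(Rational(7835251, 763), Add(Rational(-3, 2), Mul(I, Pow(3245, Rational(1, 2))))) = Add(Rational(15668213, 1526), Mul(I, Pow(3245, Rational(1, 2))))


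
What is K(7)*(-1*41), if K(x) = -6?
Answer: 246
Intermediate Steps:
K(7)*(-1*41) = -(-6)*41 = -6*(-41) = 246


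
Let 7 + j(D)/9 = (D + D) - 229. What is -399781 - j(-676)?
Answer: -385489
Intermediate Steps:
j(D) = -2124 + 18*D (j(D) = -63 + 9*((D + D) - 229) = -63 + 9*(2*D - 229) = -63 + 9*(-229 + 2*D) = -63 + (-2061 + 18*D) = -2124 + 18*D)
-399781 - j(-676) = -399781 - (-2124 + 18*(-676)) = -399781 - (-2124 - 12168) = -399781 - 1*(-14292) = -399781 + 14292 = -385489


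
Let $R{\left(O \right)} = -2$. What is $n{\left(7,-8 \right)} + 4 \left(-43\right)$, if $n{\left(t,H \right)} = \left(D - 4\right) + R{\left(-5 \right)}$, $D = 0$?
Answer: $-178$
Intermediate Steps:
$n{\left(t,H \right)} = -6$ ($n{\left(t,H \right)} = \left(0 - 4\right) - 2 = -4 - 2 = -6$)
$n{\left(7,-8 \right)} + 4 \left(-43\right) = -6 + 4 \left(-43\right) = -6 - 172 = -178$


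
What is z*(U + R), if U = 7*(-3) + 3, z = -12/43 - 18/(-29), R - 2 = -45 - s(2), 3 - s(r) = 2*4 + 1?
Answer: -23430/1247 ≈ -18.789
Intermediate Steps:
s(r) = -6 (s(r) = 3 - (2*4 + 1) = 3 - (8 + 1) = 3 - 1*9 = 3 - 9 = -6)
R = -37 (R = 2 + (-45 - 1*(-6)) = 2 + (-45 + 6) = 2 - 39 = -37)
z = 426/1247 (z = -12*1/43 - 18*(-1/29) = -12/43 + 18/29 = 426/1247 ≈ 0.34162)
U = -18 (U = -21 + 3 = -18)
z*(U + R) = 426*(-18 - 37)/1247 = (426/1247)*(-55) = -23430/1247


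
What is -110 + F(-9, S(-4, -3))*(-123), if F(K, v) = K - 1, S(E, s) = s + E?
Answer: 1120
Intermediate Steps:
S(E, s) = E + s
F(K, v) = -1 + K
-110 + F(-9, S(-4, -3))*(-123) = -110 + (-1 - 9)*(-123) = -110 - 10*(-123) = -110 + 1230 = 1120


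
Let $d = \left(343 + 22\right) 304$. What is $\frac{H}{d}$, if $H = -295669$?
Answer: $- \frac{295669}{110960} \approx -2.6646$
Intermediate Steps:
$d = 110960$ ($d = 365 \cdot 304 = 110960$)
$\frac{H}{d} = - \frac{295669}{110960}$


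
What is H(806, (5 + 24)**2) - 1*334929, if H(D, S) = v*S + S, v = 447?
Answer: 41839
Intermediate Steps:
H(D, S) = 448*S (H(D, S) = 447*S + S = 448*S)
H(806, (5 + 24)**2) - 1*334929 = 448*(5 + 24)**2 - 1*334929 = 448*29**2 - 334929 = 448*841 - 334929 = 376768 - 334929 = 41839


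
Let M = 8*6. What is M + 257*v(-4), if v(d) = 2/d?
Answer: -161/2 ≈ -80.500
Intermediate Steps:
M = 48
M + 257*v(-4) = 48 + 257*(2/(-4)) = 48 + 257*(2*(-¼)) = 48 + 257*(-½) = 48 - 257/2 = -161/2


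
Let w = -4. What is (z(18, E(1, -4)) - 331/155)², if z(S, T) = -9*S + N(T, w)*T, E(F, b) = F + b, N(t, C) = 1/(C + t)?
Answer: 31549574884/1177225 ≈ 26800.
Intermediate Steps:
z(S, T) = -9*S + T/(-4 + T)
(z(18, E(1, -4)) - 331/155)² = (((1 - 4) - 9*18*(-4 + (1 - 4)))/(-4 + (1 - 4)) - 331/155)² = ((-3 - 9*18*(-4 - 3))/(-4 - 3) - 331*1/155)² = ((-3 - 9*18*(-7))/(-7) - 331/155)² = (-(-3 + 1134)/7 - 331/155)² = (-⅐*1131 - 331/155)² = (-1131/7 - 331/155)² = (-177622/1085)² = 31549574884/1177225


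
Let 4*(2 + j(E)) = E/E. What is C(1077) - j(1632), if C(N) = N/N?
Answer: 11/4 ≈ 2.7500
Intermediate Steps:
C(N) = 1
j(E) = -7/4 (j(E) = -2 + (E/E)/4 = -2 + (¼)*1 = -2 + ¼ = -7/4)
C(1077) - j(1632) = 1 - 1*(-7/4) = 1 + 7/4 = 11/4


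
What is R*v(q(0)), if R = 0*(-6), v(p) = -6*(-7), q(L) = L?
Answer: 0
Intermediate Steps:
v(p) = 42
R = 0
R*v(q(0)) = 0*42 = 0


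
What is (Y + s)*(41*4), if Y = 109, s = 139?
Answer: 40672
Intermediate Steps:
(Y + s)*(41*4) = (109 + 139)*(41*4) = 248*164 = 40672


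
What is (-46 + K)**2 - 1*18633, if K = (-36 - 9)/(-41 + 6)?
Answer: -815048/49 ≈ -16634.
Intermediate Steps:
K = 9/7 (K = -45/(-35) = -45*(-1/35) = 9/7 ≈ 1.2857)
(-46 + K)**2 - 1*18633 = (-46 + 9/7)**2 - 1*18633 = (-313/7)**2 - 18633 = 97969/49 - 18633 = -815048/49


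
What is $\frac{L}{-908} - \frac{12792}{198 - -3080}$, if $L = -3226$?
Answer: $- \frac{260077}{744106} \approx -0.34952$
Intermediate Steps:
$\frac{L}{-908} - \frac{12792}{198 - -3080} = - \frac{3226}{-908} - \frac{12792}{198 - -3080} = \left(-3226\right) \left(- \frac{1}{908}\right) - \frac{12792}{198 + 3080} = \frac{1613}{454} - \frac{12792}{3278} = \frac{1613}{454} - \frac{6396}{1639} = - \frac{260077}{744106}$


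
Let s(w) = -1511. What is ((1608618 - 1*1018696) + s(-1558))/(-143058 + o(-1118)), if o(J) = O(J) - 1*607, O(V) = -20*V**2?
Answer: -196137/8380715 ≈ -0.023403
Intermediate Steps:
o(J) = -607 - 20*J**2 (o(J) = -20*J**2 - 1*607 = -20*J**2 - 607 = -607 - 20*J**2)
((1608618 - 1*1018696) + s(-1558))/(-143058 + o(-1118)) = ((1608618 - 1*1018696) - 1511)/(-143058 + (-607 - 20*(-1118)**2)) = ((1608618 - 1018696) - 1511)/(-143058 + (-607 - 20*1249924)) = (589922 - 1511)/(-143058 + (-607 - 24998480)) = 588411/(-143058 - 24999087) = 588411/(-25142145) = 588411*(-1/25142145) = -196137/8380715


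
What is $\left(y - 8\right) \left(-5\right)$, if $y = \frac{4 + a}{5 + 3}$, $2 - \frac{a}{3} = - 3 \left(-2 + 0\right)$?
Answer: $45$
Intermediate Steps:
$a = -12$ ($a = 6 - 3 \left(- 3 \left(-2 + 0\right)\right) = 6 - 3 \left(\left(-3\right) \left(-2\right)\right) = 6 - 18 = -12$)
$y = -1$ ($y = \frac{4 - 12}{5 + 3} = - \frac{8}{8} = \left(-8\right) \frac{1}{8} = -1$)
$\left(y - 8\right) \left(-5\right) = \left(-1 - 8\right) \left(-5\right) = \left(-9\right) \left(-5\right) = 45$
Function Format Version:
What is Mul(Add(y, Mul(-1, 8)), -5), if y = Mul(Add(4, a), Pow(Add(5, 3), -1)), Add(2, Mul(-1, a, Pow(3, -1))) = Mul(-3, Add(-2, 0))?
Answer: 45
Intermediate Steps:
a = -12 (a = Add(6, Mul(-3, Mul(-3, Add(-2, 0)))) = Add(6, Mul(-3, Mul(-3, -2))) = Add(6, Mul(-3, 6)) = Add(6, -18) = -12)
y = -1 (y = Mul(Add(4, -12), Pow(Add(5, 3), -1)) = Mul(-8, Pow(8, -1)) = Mul(-8, Rational(1, 8)) = -1)
Mul(Add(y, Mul(-1, 8)), -5) = Mul(Add(-1, Mul(-1, 8)), -5) = Mul(Add(-1, -8), -5) = Mul(-9, -5) = 45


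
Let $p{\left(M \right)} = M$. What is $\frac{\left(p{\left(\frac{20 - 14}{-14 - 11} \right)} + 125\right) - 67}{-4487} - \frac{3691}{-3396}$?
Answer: $\frac{409134101}{380946300} \approx 1.074$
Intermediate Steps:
$\frac{\left(p{\left(\frac{20 - 14}{-14 - 11} \right)} + 125\right) - 67}{-4487} - \frac{3691}{-3396} = \frac{\left(\frac{20 - 14}{-14 - 11} + 125\right) - 67}{-4487} - \frac{3691}{-3396} = \left(\left(\frac{6}{-25} + 125\right) - 67\right) \left(- \frac{1}{4487}\right) - - \frac{3691}{3396} = \left(\left(6 \left(- \frac{1}{25}\right) + 125\right) - 67\right) \left(- \frac{1}{4487}\right) + \frac{3691}{3396} = \left(\left(- \frac{6}{25} + 125\right) - 67\right) \left(- \frac{1}{4487}\right) + \frac{3691}{3396} = \left(\frac{3119}{25} - 67\right) \left(- \frac{1}{4487}\right) + \frac{3691}{3396} = \frac{1444}{25} \left(- \frac{1}{4487}\right) + \frac{3691}{3396} = - \frac{1444}{112175} + \frac{3691}{3396} = \frac{409134101}{380946300}$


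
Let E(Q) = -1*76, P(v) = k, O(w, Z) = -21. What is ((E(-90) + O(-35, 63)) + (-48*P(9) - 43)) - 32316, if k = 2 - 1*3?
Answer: -32408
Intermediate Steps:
k = -1 (k = 2 - 3 = -1)
P(v) = -1
E(Q) = -76
((E(-90) + O(-35, 63)) + (-48*P(9) - 43)) - 32316 = ((-76 - 21) + (-48*(-1) - 43)) - 32316 = (-97 + (48 - 43)) - 32316 = (-97 + 5) - 32316 = -92 - 32316 = -32408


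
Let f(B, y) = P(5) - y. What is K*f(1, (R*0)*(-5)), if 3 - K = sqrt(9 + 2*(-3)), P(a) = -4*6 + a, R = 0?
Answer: -57 + 19*sqrt(3) ≈ -24.091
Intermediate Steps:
P(a) = -24 + a
f(B, y) = -19 - y (f(B, y) = (-24 + 5) - y = -19 - y)
K = 3 - sqrt(3) (K = 3 - sqrt(9 + 2*(-3)) = 3 - sqrt(9 - 6) = 3 - sqrt(3) ≈ 1.2680)
K*f(1, (R*0)*(-5)) = (3 - sqrt(3))*(-19 - 0*0*(-5)) = (3 - sqrt(3))*(-19 - 0*(-5)) = (3 - sqrt(3))*(-19 - 1*0) = (3 - sqrt(3))*(-19 + 0) = (3 - sqrt(3))*(-19) = -57 + 19*sqrt(3)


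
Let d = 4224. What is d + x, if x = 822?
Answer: 5046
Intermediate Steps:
d + x = 4224 + 822 = 5046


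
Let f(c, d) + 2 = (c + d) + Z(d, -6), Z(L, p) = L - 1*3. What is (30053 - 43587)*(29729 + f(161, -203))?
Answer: -398968786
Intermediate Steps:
Z(L, p) = -3 + L (Z(L, p) = L - 3 = -3 + L)
f(c, d) = -5 + c + 2*d (f(c, d) = -2 + ((c + d) + (-3 + d)) = -2 + (-3 + c + 2*d) = -5 + c + 2*d)
(30053 - 43587)*(29729 + f(161, -203)) = (30053 - 43587)*(29729 + (-5 + 161 + 2*(-203))) = -13534*(29729 + (-5 + 161 - 406)) = -13534*(29729 - 250) = -13534*29479 = -398968786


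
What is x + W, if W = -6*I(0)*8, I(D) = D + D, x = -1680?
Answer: -1680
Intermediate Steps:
I(D) = 2*D
W = 0 (W = -12*0*8 = -6*0*8 = 0*8 = 0)
x + W = -1680 + 0 = -1680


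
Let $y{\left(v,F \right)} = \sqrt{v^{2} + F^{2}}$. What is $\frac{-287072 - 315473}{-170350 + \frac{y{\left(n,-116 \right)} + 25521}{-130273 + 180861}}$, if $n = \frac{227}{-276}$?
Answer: $\frac{20009835697479868969611840}{5657113437766652813660231} + \frac{8412906822960 \sqrt{1025075785}}{5657113437766652813660231} \approx 3.5371$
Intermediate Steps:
$n = - \frac{227}{276}$ ($n = 227 \left(- \frac{1}{276}\right) = - \frac{227}{276} \approx -0.82246$)
$y{\left(v,F \right)} = \sqrt{F^{2} + v^{2}}$
$\frac{-287072 - 315473}{-170350 + \frac{y{\left(n,-116 \right)} + 25521}{-130273 + 180861}} = \frac{-287072 - 315473}{-170350 + \frac{\sqrt{\left(-116\right)^{2} + \left(- \frac{227}{276}\right)^{2}} + 25521}{-130273 + 180861}} = - \frac{602545}{-170350 + \frac{\sqrt{13456 + \frac{51529}{76176}} + 25521}{50588}} = - \frac{602545}{-170350 + \left(\sqrt{\frac{1025075785}{76176}} + 25521\right) \frac{1}{50588}} = - \frac{602545}{-170350 + \left(\frac{\sqrt{1025075785}}{276} + 25521\right) \frac{1}{50588}} = - \frac{602545}{-170350 + \left(25521 + \frac{\sqrt{1025075785}}{276}\right) \frac{1}{50588}} = - \frac{602545}{-170350 + \left(\frac{25521}{50588} + \frac{\sqrt{1025075785}}{13962288}\right)} = - \frac{602545}{- \frac{8617640279}{50588} + \frac{\sqrt{1025075785}}{13962288}}$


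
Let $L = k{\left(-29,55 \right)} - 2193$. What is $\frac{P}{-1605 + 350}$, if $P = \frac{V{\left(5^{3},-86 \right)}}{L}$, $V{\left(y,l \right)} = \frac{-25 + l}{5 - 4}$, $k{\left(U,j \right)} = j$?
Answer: $- \frac{111}{2683190} \approx -4.1369 \cdot 10^{-5}$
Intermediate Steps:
$V{\left(y,l \right)} = -25 + l$ ($V{\left(y,l \right)} = \frac{-25 + l}{1} = \left(-25 + l\right) 1 = -25 + l$)
$L = -2138$ ($L = 55 - 2193 = -2138$)
$P = \frac{111}{2138}$ ($P = \frac{-25 - 86}{-2138} = \left(-111\right) \left(- \frac{1}{2138}\right) = \frac{111}{2138} \approx 0.051918$)
$\frac{P}{-1605 + 350} = \frac{111}{2138 \left(-1605 + 350\right)} = \frac{111}{2138 \left(-1255\right)} = \frac{111}{2138} \left(- \frac{1}{1255}\right) = - \frac{111}{2683190}$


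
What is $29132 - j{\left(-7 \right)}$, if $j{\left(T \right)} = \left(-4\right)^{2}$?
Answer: $29116$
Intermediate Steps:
$j{\left(T \right)} = 16$
$29132 - j{\left(-7 \right)} = 29132 - 16 = 29116$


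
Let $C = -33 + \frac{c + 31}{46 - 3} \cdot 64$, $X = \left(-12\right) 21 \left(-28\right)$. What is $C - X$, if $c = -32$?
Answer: $- \frac{304891}{43} \approx -7090.5$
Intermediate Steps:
$X = 7056$ ($X = \left(-252\right) \left(-28\right) = 7056$)
$C = - \frac{1483}{43}$ ($C = -33 + \frac{-32 + 31}{46 - 3} \cdot 64 = -33 + - \frac{1}{43} \cdot 64 = -33 + \left(-1\right) \frac{1}{43} \cdot 64 = -33 - \frac{64}{43} = - \frac{1483}{43} \approx -34.488$)
$C - X = - \frac{1483}{43} - 7056 = - \frac{304891}{43}$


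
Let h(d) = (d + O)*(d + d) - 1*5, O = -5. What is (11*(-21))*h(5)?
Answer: 1155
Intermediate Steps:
h(d) = -5 + 2*d*(-5 + d) (h(d) = (d - 5)*(d + d) - 1*5 = (-5 + d)*(2*d) - 5 = 2*d*(-5 + d) - 5 = -5 + 2*d*(-5 + d))
(11*(-21))*h(5) = (11*(-21))*(-5 - 10*5 + 2*5²) = -231*(-5 - 50 + 2*25) = -231*(-5 - 50 + 50) = -231*(-5) = 1155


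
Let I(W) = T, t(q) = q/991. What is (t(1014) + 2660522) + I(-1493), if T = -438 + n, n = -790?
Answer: 2635361368/991 ≈ 2.6593e+6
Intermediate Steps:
T = -1228 (T = -438 - 790 = -1228)
t(q) = q/991 (t(q) = q*(1/991) = q/991)
I(W) = -1228
(t(1014) + 2660522) + I(-1493) = ((1/991)*1014 + 2660522) - 1228 = (1014/991 + 2660522) - 1228 = 2636578316/991 - 1228 = 2635361368/991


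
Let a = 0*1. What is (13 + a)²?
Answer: 169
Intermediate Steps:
a = 0
(13 + a)² = (13 + 0)² = 13² = 169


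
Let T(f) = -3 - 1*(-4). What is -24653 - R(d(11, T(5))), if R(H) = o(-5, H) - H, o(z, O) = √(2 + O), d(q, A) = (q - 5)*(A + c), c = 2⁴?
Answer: -24551 - 2*√26 ≈ -24561.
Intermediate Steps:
T(f) = 1 (T(f) = -3 + 4 = 1)
c = 16
d(q, A) = (-5 + q)*(16 + A) (d(q, A) = (q - 5)*(A + 16) = (-5 + q)*(16 + A))
R(H) = √(2 + H) - H
-24653 - R(d(11, T(5))) = -24653 - (√(2 + (-80 - 5*1 + 16*11 + 1*11)) - (-80 - 5*1 + 16*11 + 1*11)) = -24653 - (√(2 + (-80 - 5 + 176 + 11)) - (-80 - 5 + 176 + 11)) = -24653 - (√(2 + 102) - 1*102) = -24653 - (√104 - 102) = -24653 - (2*√26 - 102) = -24653 - (-102 + 2*√26) = -24653 + (102 - 2*√26) = -24551 - 2*√26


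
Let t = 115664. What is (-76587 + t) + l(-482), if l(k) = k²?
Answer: 271401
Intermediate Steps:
(-76587 + t) + l(-482) = (-76587 + 115664) + (-482)² = 39077 + 232324 = 271401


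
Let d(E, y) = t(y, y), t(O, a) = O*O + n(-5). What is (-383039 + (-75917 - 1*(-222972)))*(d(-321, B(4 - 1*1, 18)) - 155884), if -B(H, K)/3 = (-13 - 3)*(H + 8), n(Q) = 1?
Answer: -29002669584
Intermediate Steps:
B(H, K) = 384 + 48*H (B(H, K) = -3*(-13 - 3)*(H + 8) = -(-48)*(8 + H) = -3*(-128 - 16*H) = 384 + 48*H)
t(O, a) = 1 + O**2 (t(O, a) = O*O + 1 = O**2 + 1 = 1 + O**2)
d(E, y) = 1 + y**2
(-383039 + (-75917 - 1*(-222972)))*(d(-321, B(4 - 1*1, 18)) - 155884) = (-383039 + (-75917 - 1*(-222972)))*((1 + (384 + 48*(4 - 1*1))**2) - 155884) = (-383039 + (-75917 + 222972))*((1 + (384 + 48*(4 - 1))**2) - 155884) = (-383039 + 147055)*((1 + (384 + 48*3)**2) - 155884) = -235984*((1 + (384 + 144)**2) - 155884) = -235984*((1 + 528**2) - 155884) = -235984*((1 + 278784) - 155884) = -235984*(278785 - 155884) = -235984*122901 = -29002669584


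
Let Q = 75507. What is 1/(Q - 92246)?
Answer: -1/16739 ≈ -5.9741e-5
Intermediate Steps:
1/(Q - 92246) = 1/(75507 - 92246) = 1/(-16739) = -1/16739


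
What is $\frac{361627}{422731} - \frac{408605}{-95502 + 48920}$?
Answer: $\frac{9977647851}{1036402918} \approx 9.6272$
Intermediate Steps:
$\frac{361627}{422731} - \frac{408605}{-95502 + 48920} = 361627 \cdot \frac{1}{422731} - \frac{408605}{-46582} = \frac{19033}{22249} - - \frac{408605}{46582} = \frac{19033}{22249} + \frac{408605}{46582} = \frac{9977647851}{1036402918}$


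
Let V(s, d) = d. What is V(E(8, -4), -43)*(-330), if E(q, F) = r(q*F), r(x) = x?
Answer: 14190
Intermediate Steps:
E(q, F) = F*q (E(q, F) = q*F = F*q)
V(E(8, -4), -43)*(-330) = -43*(-330) = 14190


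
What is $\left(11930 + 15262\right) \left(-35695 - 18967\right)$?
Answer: $-1486369104$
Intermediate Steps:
$\left(11930 + 15262\right) \left(-35695 - 18967\right) = 27192 \left(-54662\right) = -1486369104$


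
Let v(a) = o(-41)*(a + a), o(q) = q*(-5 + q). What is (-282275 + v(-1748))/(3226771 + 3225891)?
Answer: -6875731/6452662 ≈ -1.0656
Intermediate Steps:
v(a) = 3772*a (v(a) = (-41*(-5 - 41))*(a + a) = (-41*(-46))*(2*a) = 1886*(2*a) = 3772*a)
(-282275 + v(-1748))/(3226771 + 3225891) = (-282275 + 3772*(-1748))/(3226771 + 3225891) = (-282275 - 6593456)/6452662 = -6875731*1/6452662 = -6875731/6452662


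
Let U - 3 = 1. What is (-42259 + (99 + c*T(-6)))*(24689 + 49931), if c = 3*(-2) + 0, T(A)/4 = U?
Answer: -3153142720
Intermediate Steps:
U = 4 (U = 3 + 1 = 4)
T(A) = 16 (T(A) = 4*4 = 16)
c = -6 (c = -6 + 0 = -6)
(-42259 + (99 + c*T(-6)))*(24689 + 49931) = (-42259 + (99 - 6*16))*(24689 + 49931) = (-42259 + (99 - 96))*74620 = (-42259 + 3)*74620 = -42256*74620 = -3153142720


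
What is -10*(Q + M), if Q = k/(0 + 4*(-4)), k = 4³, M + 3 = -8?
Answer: 150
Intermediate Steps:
M = -11 (M = -3 - 8 = -11)
k = 64
Q = -4 (Q = 64/(0 + 4*(-4)) = 64/(0 - 16) = 64/(-16) = 64*(-1/16) = -4)
-10*(Q + M) = -10*(-4 - 11) = -10*(-15) = 150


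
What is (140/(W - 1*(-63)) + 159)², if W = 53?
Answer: 21585316/841 ≈ 25666.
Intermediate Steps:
(140/(W - 1*(-63)) + 159)² = (140/(53 - 1*(-63)) + 159)² = (140/(53 + 63) + 159)² = (140/116 + 159)² = (140*(1/116) + 159)² = (35/29 + 159)² = (4646/29)² = 21585316/841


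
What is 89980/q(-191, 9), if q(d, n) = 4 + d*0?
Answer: 22495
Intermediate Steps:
q(d, n) = 4 (q(d, n) = 4 + 0 = 4)
89980/q(-191, 9) = 89980/4 = 89980*(¼) = 22495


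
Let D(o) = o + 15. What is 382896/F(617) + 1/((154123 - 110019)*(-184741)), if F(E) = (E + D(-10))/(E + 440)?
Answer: 1648796628300985993/2533971106904 ≈ 6.5068e+5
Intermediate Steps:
D(o) = 15 + o
F(E) = (5 + E)/(440 + E) (F(E) = (E + (15 - 10))/(E + 440) = (E + 5)/(440 + E) = (5 + E)/(440 + E))
382896/F(617) + 1/((154123 - 110019)*(-184741)) = 382896/(((5 + 617)/(440 + 617))) + 1/((154123 - 110019)*(-184741)) = 382896/((622/1057)) - 1/184741/44104 = 382896/(((1/1057)*622)) + (1/44104)*(-1/184741) = 382896/(622/1057) - 1/8147817064 = 382896*(1057/622) - 1/8147817064 = 202360536/311 - 1/8147817064 = 1648796628300985993/2533971106904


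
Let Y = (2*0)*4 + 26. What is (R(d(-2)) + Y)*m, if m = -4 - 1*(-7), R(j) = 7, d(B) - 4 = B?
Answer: 99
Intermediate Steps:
d(B) = 4 + B
m = 3 (m = -4 + 7 = 3)
Y = 26 (Y = 0*4 + 26 = 0 + 26 = 26)
(R(d(-2)) + Y)*m = (7 + 26)*3 = 33*3 = 99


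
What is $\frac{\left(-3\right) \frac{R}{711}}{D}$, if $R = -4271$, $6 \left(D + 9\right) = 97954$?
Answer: $\frac{4271}{3867050} \approx 0.0011045$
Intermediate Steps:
$D = \frac{48950}{3}$ ($D = -9 + \frac{1}{6} \cdot 97954 = -9 + \frac{48977}{3} = \frac{48950}{3} \approx 16317.0$)
$\frac{\left(-3\right) \frac{R}{711}}{D} = \frac{\left(-3\right) \left(- \frac{4271}{711}\right)}{\frac{48950}{3}} = - 3 \left(\left(-4271\right) \frac{1}{711}\right) \frac{3}{48950} = \left(-3\right) \left(- \frac{4271}{711}\right) \frac{3}{48950} = \frac{4271}{237} \cdot \frac{3}{48950} = \frac{4271}{3867050}$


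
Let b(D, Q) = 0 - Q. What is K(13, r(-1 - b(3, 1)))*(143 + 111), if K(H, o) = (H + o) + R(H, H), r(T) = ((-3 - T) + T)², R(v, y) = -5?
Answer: 4318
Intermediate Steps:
b(D, Q) = -Q
r(T) = 9 (r(T) = (-3)² = 9)
K(H, o) = -5 + H + o (K(H, o) = (H + o) - 5 = -5 + H + o)
K(13, r(-1 - b(3, 1)))*(143 + 111) = (-5 + 13 + 9)*(143 + 111) = 17*254 = 4318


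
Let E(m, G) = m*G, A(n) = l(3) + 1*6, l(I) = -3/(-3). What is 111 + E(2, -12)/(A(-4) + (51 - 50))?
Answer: 108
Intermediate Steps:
l(I) = 1 (l(I) = -3*(-⅓) = 1)
A(n) = 7 (A(n) = 1 + 1*6 = 1 + 6 = 7)
E(m, G) = G*m
111 + E(2, -12)/(A(-4) + (51 - 50)) = 111 + (-12*2)/(7 + (51 - 50)) = 111 - 24/(7 + 1) = 111 - 24/8 = 111 + (⅛)*(-24) = 111 - 3 = 108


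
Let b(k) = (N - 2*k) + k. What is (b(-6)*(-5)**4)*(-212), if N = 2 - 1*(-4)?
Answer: -1590000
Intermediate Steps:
N = 6 (N = 2 + 4 = 6)
b(k) = 6 - k (b(k) = (6 - 2*k) + k = 6 - k)
(b(-6)*(-5)**4)*(-212) = ((6 - 1*(-6))*(-5)**4)*(-212) = ((6 + 6)*625)*(-212) = (12*625)*(-212) = 7500*(-212) = -1590000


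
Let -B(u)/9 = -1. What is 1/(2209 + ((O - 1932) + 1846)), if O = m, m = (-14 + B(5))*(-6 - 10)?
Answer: 1/2203 ≈ 0.00045393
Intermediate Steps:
B(u) = 9 (B(u) = -9*(-1) = 9)
m = 80 (m = (-14 + 9)*(-6 - 10) = -5*(-16) = 80)
O = 80
1/(2209 + ((O - 1932) + 1846)) = 1/(2209 + ((80 - 1932) + 1846)) = 1/(2209 + (-1852 + 1846)) = 1/(2209 - 6) = 1/2203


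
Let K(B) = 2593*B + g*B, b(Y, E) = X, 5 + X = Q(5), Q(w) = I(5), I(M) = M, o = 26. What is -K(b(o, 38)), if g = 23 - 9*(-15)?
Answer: 0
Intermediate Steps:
Q(w) = 5
X = 0 (X = -5 + 5 = 0)
b(Y, E) = 0
g = 158 (g = 23 + 135 = 158)
K(B) = 2751*B (K(B) = 2593*B + 158*B = 2751*B)
-K(b(o, 38)) = -2751*0 = -1*0 = 0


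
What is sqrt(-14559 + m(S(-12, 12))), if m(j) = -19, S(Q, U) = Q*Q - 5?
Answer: I*sqrt(14578) ≈ 120.74*I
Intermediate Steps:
S(Q, U) = -5 + Q**2 (S(Q, U) = Q**2 - 5 = -5 + Q**2)
sqrt(-14559 + m(S(-12, 12))) = sqrt(-14559 - 19) = sqrt(-14578) = I*sqrt(14578)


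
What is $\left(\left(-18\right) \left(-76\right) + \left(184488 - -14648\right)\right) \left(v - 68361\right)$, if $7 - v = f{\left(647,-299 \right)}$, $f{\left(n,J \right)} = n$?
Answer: $-13834976504$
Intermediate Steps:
$v = -640$ ($v = 7 - 647 = -640$)
$\left(\left(-18\right) \left(-76\right) + \left(184488 - -14648\right)\right) \left(v - 68361\right) = \left(\left(-18\right) \left(-76\right) + \left(184488 - -14648\right)\right) \left(-640 - 68361\right) = \left(1368 + \left(184488 + 14648\right)\right) \left(-69001\right) = \left(1368 + 199136\right) \left(-69001\right) = 200504 \left(-69001\right) = -13834976504$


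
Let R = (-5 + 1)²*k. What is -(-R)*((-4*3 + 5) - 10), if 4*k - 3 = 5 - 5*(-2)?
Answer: -1224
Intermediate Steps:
k = 9/2 (k = ¾ + (5 - 5*(-2))/4 = ¾ + (5 + 10)/4 = ¾ + (¼)*15 = ¾ + 15/4 = 9/2 ≈ 4.5000)
R = 72 (R = (-5 + 1)²*(9/2) = (-4)²*(9/2) = 16*(9/2) = 72)
-(-R)*((-4*3 + 5) - 10) = -(-1*72)*((-4*3 + 5) - 10) = -(-72)*((-12 + 5) - 10) = -(-72)*(-7 - 10) = -(-72)*(-17) = -1*1224 = -1224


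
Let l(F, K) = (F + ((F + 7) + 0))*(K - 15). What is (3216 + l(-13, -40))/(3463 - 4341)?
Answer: -4261/878 ≈ -4.8531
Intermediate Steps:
l(F, K) = (-15 + K)*(7 + 2*F) (l(F, K) = (F + ((7 + F) + 0))*(-15 + K) = (F + (7 + F))*(-15 + K) = (7 + 2*F)*(-15 + K) = (-15 + K)*(7 + 2*F))
(3216 + l(-13, -40))/(3463 - 4341) = (3216 + (-105 - 30*(-13) + 7*(-40) + 2*(-13)*(-40)))/(3463 - 4341) = (3216 + (-105 + 390 - 280 + 1040))/(-878) = (3216 + 1045)*(-1/878) = 4261*(-1/878) = -4261/878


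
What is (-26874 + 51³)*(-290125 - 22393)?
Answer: -33057216486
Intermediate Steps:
(-26874 + 51³)*(-290125 - 22393) = (-26874 + 132651)*(-312518) = 105777*(-312518) = -33057216486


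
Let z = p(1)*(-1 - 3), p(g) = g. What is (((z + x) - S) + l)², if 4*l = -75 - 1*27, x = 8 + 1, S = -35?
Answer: 841/4 ≈ 210.25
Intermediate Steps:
x = 9
z = -4 (z = 1*(-1 - 3) = 1*(-4) = -4)
l = -51/2 (l = (-75 - 1*27)/4 = (-75 - 27)/4 = (¼)*(-102) = -51/2 ≈ -25.500)
(((z + x) - S) + l)² = (((-4 + 9) - 1*(-35)) - 51/2)² = ((5 + 35) - 51/2)² = (40 - 51/2)² = (29/2)² = 841/4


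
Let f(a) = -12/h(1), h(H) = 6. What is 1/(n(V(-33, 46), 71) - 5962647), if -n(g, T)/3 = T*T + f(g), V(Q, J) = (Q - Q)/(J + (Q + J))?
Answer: -1/5977764 ≈ -1.6729e-7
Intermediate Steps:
V(Q, J) = 0 (V(Q, J) = 0/(J + (J + Q)) = 0/(Q + 2*J) = 0)
f(a) = -2 (f(a) = -12/6 = -12*1/6 = -2)
n(g, T) = 6 - 3*T**2 (n(g, T) = -3*(T*T - 2) = -3*(T**2 - 2) = -3*(-2 + T**2) = 6 - 3*T**2)
1/(n(V(-33, 46), 71) - 5962647) = 1/((6 - 3*71**2) - 5962647) = 1/((6 - 3*5041) - 5962647) = 1/((6 - 15123) - 5962647) = 1/(-15117 - 5962647) = 1/(-5977764) = -1/5977764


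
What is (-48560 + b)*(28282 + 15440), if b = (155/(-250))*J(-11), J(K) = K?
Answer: -53071053399/25 ≈ -2.1228e+9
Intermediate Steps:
b = 341/50 (b = (155/(-250))*(-11) = (155*(-1/250))*(-11) = -31/50*(-11) = 341/50 ≈ 6.8200)
(-48560 + b)*(28282 + 15440) = (-48560 + 341/50)*(28282 + 15440) = -2427659/50*43722 = -53071053399/25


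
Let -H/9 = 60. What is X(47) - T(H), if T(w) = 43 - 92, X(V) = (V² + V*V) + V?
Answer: 4514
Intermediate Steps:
H = -540 (H = -9*60 = -540)
X(V) = V + 2*V² (X(V) = (V² + V²) + V = 2*V² + V = V + 2*V²)
T(w) = -49
X(47) - T(H) = 47*(1 + 2*47) - 1*(-49) = 47*(1 + 94) + 49 = 47*95 + 49 = 4465 + 49 = 4514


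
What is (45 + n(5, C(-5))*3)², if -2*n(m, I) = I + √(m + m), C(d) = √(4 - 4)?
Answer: 4095/2 - 135*√10 ≈ 1620.6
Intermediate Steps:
C(d) = 0 (C(d) = √0 = 0)
n(m, I) = -I/2 - √2*√m/2 (n(m, I) = -(I + √(m + m))/2 = -(I + √(2*m))/2 = -(I + √2*√m)/2 = -I/2 - √2*√m/2)
(45 + n(5, C(-5))*3)² = (45 + (-½*0 - √2*√5/2)*3)² = (45 + (0 - √10/2)*3)² = (45 - √10/2*3)² = (45 - 3*√10/2)²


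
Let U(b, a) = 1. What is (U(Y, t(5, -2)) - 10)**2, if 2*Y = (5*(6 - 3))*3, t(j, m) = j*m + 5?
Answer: 81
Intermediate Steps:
t(j, m) = 5 + j*m
Y = 45/2 (Y = ((5*(6 - 3))*3)/2 = ((5*3)*3)/2 = (15*3)/2 = (1/2)*45 = 45/2 ≈ 22.500)
(U(Y, t(5, -2)) - 10)**2 = (1 - 10)**2 = (-9)**2 = 81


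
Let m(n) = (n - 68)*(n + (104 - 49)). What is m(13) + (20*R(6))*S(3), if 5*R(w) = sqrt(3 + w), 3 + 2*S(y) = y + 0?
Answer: -3740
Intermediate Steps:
S(y) = -3/2 + y/2 (S(y) = -3/2 + (y + 0)/2 = -3/2 + y/2)
m(n) = (-68 + n)*(55 + n) (m(n) = (-68 + n)*(n + 55) = (-68 + n)*(55 + n))
R(w) = sqrt(3 + w)/5
m(13) + (20*R(6))*S(3) = (-3740 + 13**2 - 13*13) + (20*(sqrt(3 + 6)/5))*(-3/2 + (1/2)*3) = (-3740 + 169 - 169) + (20*(sqrt(9)/5))*(-3/2 + 3/2) = -3740 + (20*((1/5)*3))*0 = -3740 + (20*(3/5))*0 = -3740 + 12*0 = -3740 + 0 = -3740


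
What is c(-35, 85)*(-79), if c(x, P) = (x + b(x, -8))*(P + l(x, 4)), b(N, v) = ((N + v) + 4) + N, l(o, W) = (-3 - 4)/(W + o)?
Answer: 22750262/31 ≈ 7.3388e+5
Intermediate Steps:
l(o, W) = -7/(W + o)
b(N, v) = 4 + v + 2*N (b(N, v) = (4 + N + v) + N = 4 + v + 2*N)
c(x, P) = (-4 + 3*x)*(P - 7/(4 + x)) (c(x, P) = (x + (4 - 8 + 2*x))*(P - 7/(4 + x)) = (x + (-4 + 2*x))*(P - 7/(4 + x)) = (-4 + 3*x)*(P - 7/(4 + x)))
c(-35, 85)*(-79) = ((28 - 21*(-35) + 85*(-4 + 3*(-35))*(4 - 35))/(4 - 35))*(-79) = ((28 + 735 + 85*(-4 - 105)*(-31))/(-31))*(-79) = -(28 + 735 + 85*(-109)*(-31))/31*(-79) = -(28 + 735 + 287215)/31*(-79) = -1/31*287978*(-79) = -287978/31*(-79) = 22750262/31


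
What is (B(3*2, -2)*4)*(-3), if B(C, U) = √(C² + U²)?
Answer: -24*√10 ≈ -75.895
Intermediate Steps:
(B(3*2, -2)*4)*(-3) = (√((3*2)² + (-2)²)*4)*(-3) = (√(6² + 4)*4)*(-3) = (√(36 + 4)*4)*(-3) = (√40*4)*(-3) = ((2*√10)*4)*(-3) = (8*√10)*(-3) = -24*√10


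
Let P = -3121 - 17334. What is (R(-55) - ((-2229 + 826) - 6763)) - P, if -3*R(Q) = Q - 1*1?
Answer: 85919/3 ≈ 28640.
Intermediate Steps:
R(Q) = ⅓ - Q/3 (R(Q) = -(Q - 1*1)/3 = -(Q - 1)/3 = -(-1 + Q)/3 = ⅓ - Q/3)
P = -20455
(R(-55) - ((-2229 + 826) - 6763)) - P = ((⅓ - ⅓*(-55)) - ((-2229 + 826) - 6763)) - 1*(-20455) = ((⅓ + 55/3) - (-1403 - 6763)) + 20455 = (56/3 - 1*(-8166)) + 20455 = (56/3 + 8166) + 20455 = 24554/3 + 20455 = 85919/3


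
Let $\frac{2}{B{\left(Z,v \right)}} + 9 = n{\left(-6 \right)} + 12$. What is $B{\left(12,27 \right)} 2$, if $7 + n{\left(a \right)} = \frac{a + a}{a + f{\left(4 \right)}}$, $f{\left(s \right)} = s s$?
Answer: $- \frac{10}{13} \approx -0.76923$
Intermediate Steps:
$f{\left(s \right)} = s^{2}$
$n{\left(a \right)} = -7 + \frac{2 a}{16 + a}$ ($n{\left(a \right)} = -7 + \frac{a + a}{a + 4^{2}} = -7 + \frac{2 a}{a + 16} = -7 + \frac{2 a}{16 + a}$)
$B{\left(Z,v \right)} = - \frac{5}{13}$ ($B{\left(Z,v \right)} = \frac{2}{-9 + \left(\frac{-112 - -30}{16 - 6} + 12\right)} = \frac{2}{-9 + \left(\frac{-112 + 30}{10} + 12\right)} = \frac{2}{-9 + \left(\frac{1}{10} \left(-82\right) + 12\right)} = \frac{2}{-9 + \left(- \frac{41}{5} + 12\right)} = \frac{2}{-9 + \frac{19}{5}} = \frac{2}{- \frac{26}{5}} = 2 \left(- \frac{5}{26}\right) = - \frac{5}{13}$)
$B{\left(12,27 \right)} 2 = \left(- \frac{5}{13}\right) 2 = - \frac{10}{13}$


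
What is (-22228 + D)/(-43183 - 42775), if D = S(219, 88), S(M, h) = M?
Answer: 22009/85958 ≈ 0.25604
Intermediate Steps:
D = 219
(-22228 + D)/(-43183 - 42775) = (-22228 + 219)/(-43183 - 42775) = -22009/(-85958) = -22009*(-1/85958) = 22009/85958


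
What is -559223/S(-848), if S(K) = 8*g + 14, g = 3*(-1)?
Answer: 559223/10 ≈ 55922.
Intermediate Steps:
g = -3
S(K) = -10 (S(K) = 8*(-3) + 14 = -24 + 14 = -10)
-559223/S(-848) = -559223/(-10) = -559223*(-1/10) = 559223/10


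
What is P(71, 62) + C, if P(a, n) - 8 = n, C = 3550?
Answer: 3620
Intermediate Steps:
P(a, n) = 8 + n
P(71, 62) + C = (8 + 62) + 3550 = 70 + 3550 = 3620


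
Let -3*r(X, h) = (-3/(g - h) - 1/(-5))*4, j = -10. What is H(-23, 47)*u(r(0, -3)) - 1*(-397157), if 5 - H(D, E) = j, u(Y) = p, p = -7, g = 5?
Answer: 397052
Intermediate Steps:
r(X, h) = -4/15 + 4/(5 - h) (r(X, h) = -(-3/(5 - h) - 1/(-5))*4/3 = -(-3/(5 - h) - 1*(-⅕))*4/3 = -(-3/(5 - h) + ⅕)*4/3 = -(⅕ - 3/(5 - h))*4/3 = -(⅘ - 12/(5 - h))/3 = -4/15 + 4/(5 - h))
u(Y) = -7
H(D, E) = 15 (H(D, E) = 5 - 1*(-10) = 5 + 10 = 15)
H(-23, 47)*u(r(0, -3)) - 1*(-397157) = 15*(-7) - 1*(-397157) = -105 + 397157 = 397052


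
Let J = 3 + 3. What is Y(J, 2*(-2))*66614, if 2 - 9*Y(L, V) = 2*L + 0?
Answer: -666140/9 ≈ -74016.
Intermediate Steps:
J = 6
Y(L, V) = 2/9 - 2*L/9 (Y(L, V) = 2/9 - (2*L + 0)/9 = 2/9 - 2*L/9)
Y(J, 2*(-2))*66614 = (2/9 - 2/9*6)*66614 = (2/9 - 4/3)*66614 = -10/9*66614 = -666140/9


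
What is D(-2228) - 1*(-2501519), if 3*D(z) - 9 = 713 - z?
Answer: 7507507/3 ≈ 2.5025e+6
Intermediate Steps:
D(z) = 722/3 - z/3 (D(z) = 3 + (713 - z)/3 = 3 + (713/3 - z/3) = 722/3 - z/3)
D(-2228) - 1*(-2501519) = (722/3 - 1/3*(-2228)) - 1*(-2501519) = (722/3 + 2228/3) + 2501519 = 2950/3 + 2501519 = 7507507/3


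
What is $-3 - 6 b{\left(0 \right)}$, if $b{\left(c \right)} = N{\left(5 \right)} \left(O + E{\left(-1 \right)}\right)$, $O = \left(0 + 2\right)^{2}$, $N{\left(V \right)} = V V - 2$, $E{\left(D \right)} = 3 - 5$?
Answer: $-279$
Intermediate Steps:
$E{\left(D \right)} = -2$ ($E{\left(D \right)} = 3 - 5 = -2$)
$N{\left(V \right)} = -2 + V^{2}$ ($N{\left(V \right)} = V^{2} - 2 = -2 + V^{2}$)
$O = 4$ ($O = 2^{2} = 4$)
$b{\left(c \right)} = 46$ ($b{\left(c \right)} = \left(-2 + 5^{2}\right) \left(4 - 2\right) = \left(-2 + 25\right) 2 = 23 \cdot 2 = 46$)
$-3 - 6 b{\left(0 \right)} = -3 - 276 = -279$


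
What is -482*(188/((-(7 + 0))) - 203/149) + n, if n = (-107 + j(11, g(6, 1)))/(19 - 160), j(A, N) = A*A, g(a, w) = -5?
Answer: 2000310944/147063 ≈ 13602.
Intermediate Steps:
j(A, N) = A²
n = -14/141 (n = (-107 + 11²)/(19 - 160) = (-107 + 121)/(-141) = 14*(-1/141) = -14/141 ≈ -0.099291)
-482*(188/((-(7 + 0))) - 203/149) + n = -482*(188/((-(7 + 0))) - 203/149) - 14/141 = -482*(188/((-1*7)) - 203*1/149) - 14/141 = -482*(188/(-7) - 203/149) - 14/141 = -482*(188*(-⅐) - 203/149) - 14/141 = -482*(-188/7 - 203/149) - 14/141 = -482*(-29433/1043) - 14/141 = 14186706/1043 - 14/141 = 2000310944/147063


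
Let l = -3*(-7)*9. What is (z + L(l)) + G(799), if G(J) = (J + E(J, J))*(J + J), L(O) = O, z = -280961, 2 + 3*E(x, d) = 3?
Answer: 2989688/3 ≈ 9.9656e+5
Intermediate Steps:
E(x, d) = ⅓ (E(x, d) = -⅔ + (⅓)*3 = -⅔ + 1 = ⅓)
l = 189 (l = 21*9 = 189)
G(J) = 2*J*(⅓ + J) (G(J) = (J + ⅓)*(J + J) = (⅓ + J)*(2*J) = 2*J*(⅓ + J))
(z + L(l)) + G(799) = (-280961 + 189) + (⅔)*799*(1 + 3*799) = -280772 + (⅔)*799*(1 + 2397) = -280772 + (⅔)*799*2398 = -280772 + 3832004/3 = 2989688/3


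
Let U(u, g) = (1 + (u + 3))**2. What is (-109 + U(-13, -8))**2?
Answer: 784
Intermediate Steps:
U(u, g) = (4 + u)**2 (U(u, g) = (1 + (3 + u))**2 = (4 + u)**2)
(-109 + U(-13, -8))**2 = (-109 + (4 - 13)**2)**2 = (-109 + (-9)**2)**2 = (-109 + 81)**2 = (-28)**2 = 784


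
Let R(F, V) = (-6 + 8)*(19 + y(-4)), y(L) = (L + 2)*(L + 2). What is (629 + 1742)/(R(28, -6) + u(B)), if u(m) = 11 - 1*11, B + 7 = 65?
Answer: 2371/46 ≈ 51.543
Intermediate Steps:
B = 58 (B = -7 + 65 = 58)
y(L) = (2 + L)² (y(L) = (2 + L)*(2 + L) = (2 + L)²)
u(m) = 0 (u(m) = 11 - 11 = 0)
R(F, V) = 46 (R(F, V) = (-6 + 8)*(19 + (2 - 4)²) = 2*(19 + (-2)²) = 2*(19 + 4) = 2*23 = 46)
(629 + 1742)/(R(28, -6) + u(B)) = (629 + 1742)/(46 + 0) = 2371/46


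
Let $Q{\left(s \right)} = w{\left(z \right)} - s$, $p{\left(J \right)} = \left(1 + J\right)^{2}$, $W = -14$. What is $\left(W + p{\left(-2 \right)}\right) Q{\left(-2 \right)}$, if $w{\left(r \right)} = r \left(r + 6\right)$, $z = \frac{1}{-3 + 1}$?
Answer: $\frac{39}{4} \approx 9.75$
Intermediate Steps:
$z = - \frac{1}{2}$ ($z = \frac{1}{-2} = - \frac{1}{2} \approx -0.5$)
$w{\left(r \right)} = r \left(6 + r\right)$
$Q{\left(s \right)} = - \frac{11}{4} - s$ ($Q{\left(s \right)} = - \frac{6 - \frac{1}{2}}{2} - s = \left(- \frac{1}{2}\right) \frac{11}{2} - s = - \frac{11}{4} - s$)
$\left(W + p{\left(-2 \right)}\right) Q{\left(-2 \right)} = \left(-14 + \left(1 - 2\right)^{2}\right) \left(- \frac{11}{4} - -2\right) = \left(-14 + \left(-1\right)^{2}\right) \left(- \frac{11}{4} + 2\right) = \left(-14 + 1\right) \left(- \frac{3}{4}\right) = \left(-13\right) \left(- \frac{3}{4}\right) = \frac{39}{4}$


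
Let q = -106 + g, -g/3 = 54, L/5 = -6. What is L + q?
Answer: -298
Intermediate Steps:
L = -30 (L = 5*(-6) = -30)
g = -162 (g = -3*54 = -162)
q = -268 (q = -106 - 162 = -268)
L + q = -30 - 268 = -298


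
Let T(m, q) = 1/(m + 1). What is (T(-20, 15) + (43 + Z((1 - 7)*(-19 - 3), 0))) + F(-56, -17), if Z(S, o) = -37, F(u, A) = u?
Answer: -951/19 ≈ -50.053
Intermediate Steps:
T(m, q) = 1/(1 + m)
(T(-20, 15) + (43 + Z((1 - 7)*(-19 - 3), 0))) + F(-56, -17) = (1/(1 - 20) + (43 - 37)) - 56 = (1/(-19) + 6) - 56 = (-1/19 + 6) - 56 = 113/19 - 56 = -951/19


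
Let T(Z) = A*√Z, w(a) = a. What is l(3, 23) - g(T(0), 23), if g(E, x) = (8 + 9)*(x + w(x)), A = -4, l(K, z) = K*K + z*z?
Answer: -244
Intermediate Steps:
l(K, z) = K² + z²
T(Z) = -4*√Z
g(E, x) = 34*x (g(E, x) = (8 + 9)*(x + x) = 17*(2*x) = 34*x)
l(3, 23) - g(T(0), 23) = (3² + 23²) - 34*23 = (9 + 529) - 1*782 = 538 - 782 = -244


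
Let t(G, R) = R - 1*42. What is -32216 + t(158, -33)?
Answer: -32291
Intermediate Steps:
t(G, R) = -42 + R (t(G, R) = R - 42 = -42 + R)
-32216 + t(158, -33) = -32216 + (-42 - 33) = -32216 - 75 = -32291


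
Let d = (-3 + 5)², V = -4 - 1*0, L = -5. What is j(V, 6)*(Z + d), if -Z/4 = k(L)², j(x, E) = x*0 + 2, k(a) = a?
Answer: -192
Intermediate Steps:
V = -4 (V = -4 + 0 = -4)
j(x, E) = 2 (j(x, E) = 0 + 2 = 2)
Z = -100 (Z = -4*(-5)² = -4*25 = -100)
d = 4 (d = 2² = 4)
j(V, 6)*(Z + d) = 2*(-100 + 4) = 2*(-96) = -192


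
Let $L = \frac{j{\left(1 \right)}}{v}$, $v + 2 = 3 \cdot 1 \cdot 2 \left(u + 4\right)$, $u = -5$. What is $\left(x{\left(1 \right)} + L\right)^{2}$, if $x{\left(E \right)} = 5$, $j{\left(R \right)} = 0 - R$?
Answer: $\frac{1681}{64} \approx 26.266$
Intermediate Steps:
$j{\left(R \right)} = - R$
$v = -8$ ($v = -2 + 3 \cdot 1 \cdot 2 \left(-5 + 4\right) = -2 + 3 \cdot 2 \left(-1\right) = -2 + 6 \left(-1\right) = -2 - 6 = -8$)
$L = \frac{1}{8}$ ($L = \frac{\left(-1\right) 1}{-8} = \left(-1\right) \left(- \frac{1}{8}\right) = \frac{1}{8} \approx 0.125$)
$\left(x{\left(1 \right)} + L\right)^{2} = \left(5 + \frac{1}{8}\right)^{2} = \left(\frac{41}{8}\right)^{2} = \frac{1681}{64}$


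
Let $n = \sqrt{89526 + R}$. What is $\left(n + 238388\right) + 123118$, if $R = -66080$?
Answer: $361506 + \sqrt{23446} \approx 3.6166 \cdot 10^{5}$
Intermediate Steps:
$n = \sqrt{23446}$ ($n = \sqrt{89526 - 66080} = \sqrt{23446} \approx 153.12$)
$\left(n + 238388\right) + 123118 = \left(\sqrt{23446} + 238388\right) + 123118 = \left(238388 + \sqrt{23446}\right) + 123118 = 361506 + \sqrt{23446}$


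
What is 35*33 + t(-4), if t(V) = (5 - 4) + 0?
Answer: 1156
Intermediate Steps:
t(V) = 1 (t(V) = 1 + 0 = 1)
35*33 + t(-4) = 35*33 + 1 = 1155 + 1 = 1156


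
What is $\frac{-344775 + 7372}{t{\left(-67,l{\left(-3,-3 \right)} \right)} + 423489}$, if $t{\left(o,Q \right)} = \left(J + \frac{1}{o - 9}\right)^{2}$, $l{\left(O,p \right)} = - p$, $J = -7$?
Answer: $- \frac{1948839728}{2446356553} \approx -0.79663$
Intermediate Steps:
$t{\left(o,Q \right)} = \left(-7 + \frac{1}{-9 + o}\right)^{2}$ ($t{\left(o,Q \right)} = \left(-7 + \frac{1}{o - 9}\right)^{2} = \left(-7 + \frac{1}{-9 + o}\right)^{2}$)
$\frac{-344775 + 7372}{t{\left(-67,l{\left(-3,-3 \right)} \right)} + 423489} = \frac{-344775 + 7372}{\frac{\left(-64 + 7 \left(-67\right)\right)^{2}}{\left(-9 - 67\right)^{2}} + 423489} = - \frac{337403}{\frac{\left(-64 - 469\right)^{2}}{5776} + 423489} = - \frac{337403}{\left(-533\right)^{2} \cdot \frac{1}{5776} + 423489} = - \frac{337403}{284089 \cdot \frac{1}{5776} + 423489} = - \frac{337403}{\frac{284089}{5776} + 423489} = - \frac{337403}{\frac{2446356553}{5776}} = \left(-337403\right) \frac{5776}{2446356553} = - \frac{1948839728}{2446356553}$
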